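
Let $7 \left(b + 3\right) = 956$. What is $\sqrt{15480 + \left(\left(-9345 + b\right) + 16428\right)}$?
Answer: $\frac{2 \sqrt{278033}}{7} \approx 150.65$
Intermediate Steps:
$b = \frac{935}{7}$ ($b = -3 + \frac{1}{7} \cdot 956 = -3 + \frac{956}{7} = \frac{935}{7} \approx 133.57$)
$\sqrt{15480 + \left(\left(-9345 + b\right) + 16428\right)} = \sqrt{15480 + \left(\left(-9345 + \frac{935}{7}\right) + 16428\right)} = \sqrt{15480 + \left(- \frac{64480}{7} + 16428\right)} = \sqrt{15480 + \frac{50516}{7}} = \sqrt{\frac{158876}{7}} = \frac{2 \sqrt{278033}}{7}$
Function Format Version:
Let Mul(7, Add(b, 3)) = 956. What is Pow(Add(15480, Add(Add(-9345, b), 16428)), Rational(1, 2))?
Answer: Mul(Rational(2, 7), Pow(278033, Rational(1, 2))) ≈ 150.65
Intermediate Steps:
b = Rational(935, 7) (b = Add(-3, Mul(Rational(1, 7), 956)) = Add(-3, Rational(956, 7)) = Rational(935, 7) ≈ 133.57)
Pow(Add(15480, Add(Add(-9345, b), 16428)), Rational(1, 2)) = Pow(Add(15480, Add(Add(-9345, Rational(935, 7)), 16428)), Rational(1, 2)) = Pow(Add(15480, Add(Rational(-64480, 7), 16428)), Rational(1, 2)) = Pow(Add(15480, Rational(50516, 7)), Rational(1, 2)) = Pow(Rational(158876, 7), Rational(1, 2)) = Mul(Rational(2, 7), Pow(278033, Rational(1, 2)))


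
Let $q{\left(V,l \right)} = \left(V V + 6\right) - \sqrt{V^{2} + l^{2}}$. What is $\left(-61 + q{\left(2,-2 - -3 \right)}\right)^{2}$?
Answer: $\left(51 + \sqrt{5}\right)^{2} \approx 2834.1$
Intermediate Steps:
$q{\left(V,l \right)} = 6 + V^{2} - \sqrt{V^{2} + l^{2}}$ ($q{\left(V,l \right)} = \left(V^{2} + 6\right) - \sqrt{V^{2} + l^{2}} = \left(6 + V^{2}\right) - \sqrt{V^{2} + l^{2}} = 6 + V^{2} - \sqrt{V^{2} + l^{2}}$)
$\left(-61 + q{\left(2,-2 - -3 \right)}\right)^{2} = \left(-61 + \left(6 + 2^{2} - \sqrt{2^{2} + \left(-2 - -3\right)^{2}}\right)\right)^{2} = \left(-61 + \left(6 + 4 - \sqrt{4 + \left(-2 + 3\right)^{2}}\right)\right)^{2} = \left(-61 + \left(6 + 4 - \sqrt{4 + 1^{2}}\right)\right)^{2} = \left(-61 + \left(6 + 4 - \sqrt{4 + 1}\right)\right)^{2} = \left(-61 + \left(6 + 4 - \sqrt{5}\right)\right)^{2} = \left(-61 + \left(10 - \sqrt{5}\right)\right)^{2} = \left(-51 - \sqrt{5}\right)^{2}$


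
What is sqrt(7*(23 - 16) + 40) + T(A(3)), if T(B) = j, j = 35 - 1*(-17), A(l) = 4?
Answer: 52 + sqrt(89) ≈ 61.434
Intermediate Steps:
j = 52 (j = 35 + 17 = 52)
T(B) = 52
sqrt(7*(23 - 16) + 40) + T(A(3)) = sqrt(7*(23 - 16) + 40) + 52 = sqrt(7*7 + 40) + 52 = sqrt(49 + 40) + 52 = sqrt(89) + 52 = 52 + sqrt(89)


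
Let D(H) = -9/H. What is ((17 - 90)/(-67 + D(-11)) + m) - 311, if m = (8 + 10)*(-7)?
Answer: -317333/728 ≈ -435.90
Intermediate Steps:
m = -126 (m = 18*(-7) = -126)
((17 - 90)/(-67 + D(-11)) + m) - 311 = ((17 - 90)/(-67 - 9/(-11)) - 126) - 311 = (-73/(-67 - 9*(-1/11)) - 126) - 311 = (-73/(-67 + 9/11) - 126) - 311 = (-73/(-728/11) - 126) - 311 = (-73*(-11/728) - 126) - 311 = (803/728 - 126) - 311 = -90925/728 - 311 = -317333/728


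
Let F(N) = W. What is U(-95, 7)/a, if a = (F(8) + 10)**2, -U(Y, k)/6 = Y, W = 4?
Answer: 285/98 ≈ 2.9082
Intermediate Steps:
F(N) = 4
U(Y, k) = -6*Y
a = 196 (a = (4 + 10)**2 = 14**2 = 196)
U(-95, 7)/a = -6*(-95)/196 = 570*(1/196) = 285/98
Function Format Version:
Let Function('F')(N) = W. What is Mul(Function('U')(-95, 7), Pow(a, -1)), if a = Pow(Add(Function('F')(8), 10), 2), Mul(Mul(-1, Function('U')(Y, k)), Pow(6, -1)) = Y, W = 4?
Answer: Rational(285, 98) ≈ 2.9082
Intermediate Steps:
Function('F')(N) = 4
Function('U')(Y, k) = Mul(-6, Y)
a = 196 (a = Pow(Add(4, 10), 2) = Pow(14, 2) = 196)
Mul(Function('U')(-95, 7), Pow(a, -1)) = Mul(Mul(-6, -95), Pow(196, -1)) = Mul(570, Rational(1, 196)) = Rational(285, 98)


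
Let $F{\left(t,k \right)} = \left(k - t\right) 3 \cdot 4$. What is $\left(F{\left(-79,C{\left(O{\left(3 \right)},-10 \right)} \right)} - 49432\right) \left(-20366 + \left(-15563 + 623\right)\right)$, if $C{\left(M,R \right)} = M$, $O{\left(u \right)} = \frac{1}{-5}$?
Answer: $\frac{8559304192}{5} \approx 1.7119 \cdot 10^{9}$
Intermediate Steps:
$O{\left(u \right)} = - \frac{1}{5}$
$F{\left(t,k \right)} = - 12 t + 12 k$ ($F{\left(t,k \right)} = \left(- 3 t + 3 k\right) 4 = - 12 t + 12 k$)
$\left(F{\left(-79,C{\left(O{\left(3 \right)},-10 \right)} \right)} - 49432\right) \left(-20366 + \left(-15563 + 623\right)\right) = \left(\left(\left(-12\right) \left(-79\right) + 12 \left(- \frac{1}{5}\right)\right) - 49432\right) \left(-20366 + \left(-15563 + 623\right)\right) = \left(\left(948 - \frac{12}{5}\right) - 49432\right) \left(-20366 - 14940\right) = \left(\frac{4728}{5} - 49432\right) \left(-35306\right) = \left(- \frac{242432}{5}\right) \left(-35306\right) = \frac{8559304192}{5}$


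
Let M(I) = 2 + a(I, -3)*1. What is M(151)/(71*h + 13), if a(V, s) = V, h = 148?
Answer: 17/1169 ≈ 0.014542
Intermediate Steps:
M(I) = 2 + I (M(I) = 2 + I*1 = 2 + I)
M(151)/(71*h + 13) = (2 + 151)/(71*148 + 13) = 153/(10508 + 13) = 153/10521 = 153*(1/10521) = 17/1169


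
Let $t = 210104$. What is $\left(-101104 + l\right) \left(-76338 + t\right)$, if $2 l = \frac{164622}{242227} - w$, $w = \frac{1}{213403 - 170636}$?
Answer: $- \frac{140101877746788505475}{10359322109} \approx -1.3524 \cdot 10^{10}$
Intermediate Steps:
$w = \frac{1}{42767} \approx 2.3383 \cdot 10^{-5}$
$l = \frac{7040146847}{20718644218}$ ($l = \frac{\frac{164622}{242227} - \frac{1}{42767}}{2} = \frac{1}{2} \cdot \frac{7040146847}{10359322109} = \frac{7040146847}{20718644218} \approx 0.3398$)
$\left(-101104 + l\right) \left(-76338 + t\right) = \left(-101104 + \frac{7040146847}{20718644218}\right) \left(-76338 + 210104\right) = \left(- \frac{2094730764869825}{20718644218}\right) 133766 = - \frac{140101877746788505475}{10359322109}$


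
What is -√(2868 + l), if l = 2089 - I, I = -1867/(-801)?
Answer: -√353213410/267 ≈ -70.389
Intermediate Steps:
I = 1867/801 (I = -1867*(-1/801) = 1867/801 ≈ 2.3308)
l = 1671422/801 (l = 2089 - 1*1867/801 = 2089 - 1867/801 = 1671422/801 ≈ 2086.7)
-√(2868 + l) = -√(2868 + 1671422/801) = -√(3968690/801) = -√353213410/267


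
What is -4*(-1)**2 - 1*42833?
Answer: -42837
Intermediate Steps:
-4*(-1)**2 - 1*42833 = -4*1 - 42833 = -4 - 42833 = -42837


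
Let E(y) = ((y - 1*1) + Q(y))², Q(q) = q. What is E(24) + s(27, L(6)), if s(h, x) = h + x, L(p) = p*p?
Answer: 2272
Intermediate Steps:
L(p) = p²
E(y) = (-1 + 2*y)² (E(y) = ((y - 1*1) + y)² = ((y - 1) + y)² = ((-1 + y) + y)² = (-1 + 2*y)²)
E(24) + s(27, L(6)) = (-1 + 2*24)² + (27 + 6²) = (-1 + 48)² + (27 + 36) = 47² + 63 = 2209 + 63 = 2272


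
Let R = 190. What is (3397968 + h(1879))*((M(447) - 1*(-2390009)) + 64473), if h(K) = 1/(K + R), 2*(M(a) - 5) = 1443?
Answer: 34522175018675681/4138 ≈ 8.3427e+12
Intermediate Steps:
M(a) = 1453/2 (M(a) = 5 + (½)*1443 = 5 + 1443/2 = 1453/2)
h(K) = 1/(190 + K) (h(K) = 1/(K + 190) = 1/(190 + K))
(3397968 + h(1879))*((M(447) - 1*(-2390009)) + 64473) = (3397968 + 1/(190 + 1879))*((1453/2 - 1*(-2390009)) + 64473) = (3397968 + 1/2069)*((1453/2 + 2390009) + 64473) = (3397968 + 1/2069)*(4781471/2 + 64473) = (7030395793/2069)*(4910417/2) = 34522175018675681/4138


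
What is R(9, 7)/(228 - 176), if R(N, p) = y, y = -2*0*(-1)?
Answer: 0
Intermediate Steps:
y = 0 (y = 0*(-1) = 0)
R(N, p) = 0
R(9, 7)/(228 - 176) = 0/(228 - 176) = 0/52 = (1/52)*0 = 0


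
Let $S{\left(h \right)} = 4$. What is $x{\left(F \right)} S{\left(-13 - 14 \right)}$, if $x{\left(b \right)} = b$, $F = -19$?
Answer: $-76$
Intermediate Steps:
$x{\left(F \right)} S{\left(-13 - 14 \right)} = \left(-19\right) 4 = -76$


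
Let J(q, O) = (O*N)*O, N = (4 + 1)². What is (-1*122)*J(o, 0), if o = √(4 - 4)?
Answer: 0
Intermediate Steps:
N = 25 (N = 5² = 25)
o = 0 (o = √0 = 0)
J(q, O) = 25*O² (J(q, O) = (O*25)*O = (25*O)*O = 25*O²)
(-1*122)*J(o, 0) = (-1*122)*(25*0²) = -3050*0 = -122*0 = 0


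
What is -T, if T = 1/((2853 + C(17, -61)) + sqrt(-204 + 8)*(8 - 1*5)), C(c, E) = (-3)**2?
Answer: -159/455156 + 7*I/1365468 ≈ -0.00034933 + 5.1265e-6*I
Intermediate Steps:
C(c, E) = 9
T = (2862 - 42*I)/8192808 (T = 1/((2853 + 9) + sqrt(-204 + 8)*(8 - 1*5)) = 1/(2862 + sqrt(-196)*(8 - 5)) = 1/(2862 + (14*I)*3) = 1/(2862 + 42*I) = (2862 - 42*I)/8192808 ≈ 0.00034933 - 5.1265e-6*I)
-T = -(159/455156 - 7*I/1365468) = -159/455156 + 7*I/1365468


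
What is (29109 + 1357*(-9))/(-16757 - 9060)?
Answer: -1536/2347 ≈ -0.65445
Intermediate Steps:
(29109 + 1357*(-9))/(-16757 - 9060) = (29109 - 12213)/(-25817) = 16896*(-1/25817) = -1536/2347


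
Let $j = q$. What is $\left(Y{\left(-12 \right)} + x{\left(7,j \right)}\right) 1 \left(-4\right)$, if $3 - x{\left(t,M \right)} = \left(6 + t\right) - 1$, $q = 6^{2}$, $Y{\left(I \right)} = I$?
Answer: $84$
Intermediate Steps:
$q = 36$
$j = 36$
$x{\left(t,M \right)} = -2 - t$ ($x{\left(t,M \right)} = 3 - \left(\left(6 + t\right) - 1\right) = 3 - \left(5 + t\right) = -2 - t$)
$\left(Y{\left(-12 \right)} + x{\left(7,j \right)}\right) 1 \left(-4\right) = \left(-12 - 9\right) 1 \left(-4\right) = \left(-12 - 9\right) \left(-4\right) = \left(-21\right) \left(-4\right) = 84$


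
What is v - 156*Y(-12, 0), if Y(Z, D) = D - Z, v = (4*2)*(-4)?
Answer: -1904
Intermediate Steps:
v = -32 (v = 8*(-4) = -32)
v - 156*Y(-12, 0) = -32 - 156*(0 - 1*(-12)) = -32 - 156*(0 + 12) = -32 - 156*12 = -32 - 1872 = -1904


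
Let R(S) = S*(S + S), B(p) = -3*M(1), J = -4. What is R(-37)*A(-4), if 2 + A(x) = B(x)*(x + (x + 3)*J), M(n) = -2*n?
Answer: -5476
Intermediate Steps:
B(p) = 6 (B(p) = -(-6) = -3*(-2) = 6)
R(S) = 2*S² (R(S) = S*(2*S) = 2*S²)
A(x) = -74 - 18*x (A(x) = -2 + 6*(x + (x + 3)*(-4)) = -2 + 6*(x + (3 + x)*(-4)) = -2 + 6*(x + (-12 - 4*x)) = -2 + 6*(-12 - 3*x) = -2 + (-72 - 18*x) = -74 - 18*x)
R(-37)*A(-4) = (2*(-37)²)*(-74 - 18*(-4)) = (2*1369)*(-74 + 72) = 2738*(-2) = -5476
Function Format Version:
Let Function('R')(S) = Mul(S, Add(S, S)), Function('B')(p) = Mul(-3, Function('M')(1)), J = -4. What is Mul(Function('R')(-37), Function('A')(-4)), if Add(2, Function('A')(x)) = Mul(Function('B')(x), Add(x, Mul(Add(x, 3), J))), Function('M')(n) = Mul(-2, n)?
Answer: -5476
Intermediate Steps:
Function('B')(p) = 6 (Function('B')(p) = Mul(-3, Mul(-2, 1)) = Mul(-3, -2) = 6)
Function('R')(S) = Mul(2, Pow(S, 2)) (Function('R')(S) = Mul(S, Mul(2, S)) = Mul(2, Pow(S, 2)))
Function('A')(x) = Add(-74, Mul(-18, x)) (Function('A')(x) = Add(-2, Mul(6, Add(x, Mul(Add(x, 3), -4)))) = Add(-2, Mul(6, Add(x, Mul(Add(3, x), -4)))) = Add(-2, Mul(6, Add(x, Add(-12, Mul(-4, x))))) = Add(-2, Mul(6, Add(-12, Mul(-3, x)))) = Add(-2, Add(-72, Mul(-18, x))) = Add(-74, Mul(-18, x)))
Mul(Function('R')(-37), Function('A')(-4)) = Mul(Mul(2, Pow(-37, 2)), Add(-74, Mul(-18, -4))) = Mul(Mul(2, 1369), Add(-74, 72)) = Mul(2738, -2) = -5476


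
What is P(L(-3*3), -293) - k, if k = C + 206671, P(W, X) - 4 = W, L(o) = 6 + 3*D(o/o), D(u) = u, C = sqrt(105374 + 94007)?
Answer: -206658 - 7*sqrt(4069) ≈ -2.0710e+5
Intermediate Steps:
C = 7*sqrt(4069) (C = sqrt(199381) = 7*sqrt(4069) ≈ 446.52)
L(o) = 9 (L(o) = 6 + 3*(o/o) = 6 + 3*1 = 6 + 3 = 9)
P(W, X) = 4 + W
k = 206671 + 7*sqrt(4069) (k = 7*sqrt(4069) + 206671 = 206671 + 7*sqrt(4069) ≈ 2.0712e+5)
P(L(-3*3), -293) - k = (4 + 9) - (206671 + 7*sqrt(4069)) = 13 + (-206671 - 7*sqrt(4069)) = -206658 - 7*sqrt(4069)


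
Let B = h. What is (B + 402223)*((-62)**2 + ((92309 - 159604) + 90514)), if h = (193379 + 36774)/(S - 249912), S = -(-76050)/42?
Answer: 6301553633877756/578903 ≈ 1.0885e+10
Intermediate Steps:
S = 12675/7 (S = -(-76050)/42 = -1690*(-15/14) = 12675/7 ≈ 1810.7)
h = -1611071/1736709 (h = (193379 + 36774)/(12675/7 - 249912) = 230153/(-1736709/7) = 230153*(-7/1736709) = -1611071/1736709 ≈ -0.92766)
B = -1611071/1736709 ≈ -0.92766
(B + 402223)*((-62)**2 + ((92309 - 159604) + 90514)) = (-1611071/1736709 + 402223)*((-62)**2 + ((92309 - 159604) + 90514)) = 698542693036*(3844 + (-67295 + 90514))/1736709 = 698542693036*(3844 + 23219)/1736709 = (698542693036/1736709)*27063 = 6301553633877756/578903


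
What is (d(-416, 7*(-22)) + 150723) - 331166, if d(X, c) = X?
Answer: -180859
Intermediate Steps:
(d(-416, 7*(-22)) + 150723) - 331166 = (-416 + 150723) - 331166 = 150307 - 331166 = -180859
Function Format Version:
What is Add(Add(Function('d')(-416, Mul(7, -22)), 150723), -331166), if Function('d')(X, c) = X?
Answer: -180859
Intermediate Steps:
Add(Add(Function('d')(-416, Mul(7, -22)), 150723), -331166) = Add(Add(-416, 150723), -331166) = Add(150307, -331166) = -180859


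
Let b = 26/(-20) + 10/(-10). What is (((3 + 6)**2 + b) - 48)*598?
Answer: 91793/5 ≈ 18359.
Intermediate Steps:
b = -23/10 (b = 26*(-1/20) + 10*(-1/10) = -13/10 - 1 = -23/10 ≈ -2.3000)
(((3 + 6)**2 + b) - 48)*598 = (((3 + 6)**2 - 23/10) - 48)*598 = ((9**2 - 23/10) - 48)*598 = ((81 - 23/10) - 48)*598 = (787/10 - 48)*598 = (307/10)*598 = 91793/5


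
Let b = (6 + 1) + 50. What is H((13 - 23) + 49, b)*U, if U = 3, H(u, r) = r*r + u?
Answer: 9864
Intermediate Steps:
b = 57 (b = 7 + 50 = 57)
H(u, r) = u + r**2 (H(u, r) = r**2 + u = u + r**2)
H((13 - 23) + 49, b)*U = (((13 - 23) + 49) + 57**2)*3 = ((-10 + 49) + 3249)*3 = (39 + 3249)*3 = 3288*3 = 9864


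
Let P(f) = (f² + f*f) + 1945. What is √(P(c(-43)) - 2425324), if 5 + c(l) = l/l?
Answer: I*√2423347 ≈ 1556.7*I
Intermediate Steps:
c(l) = -4 (c(l) = -5 + l/l = -5 + 1 = -4)
P(f) = 1945 + 2*f² (P(f) = (f² + f²) + 1945 = 2*f² + 1945 = 1945 + 2*f²)
√(P(c(-43)) - 2425324) = √((1945 + 2*(-4)²) - 2425324) = √((1945 + 2*16) - 2425324) = √((1945 + 32) - 2425324) = √(1977 - 2425324) = √(-2423347) = I*√2423347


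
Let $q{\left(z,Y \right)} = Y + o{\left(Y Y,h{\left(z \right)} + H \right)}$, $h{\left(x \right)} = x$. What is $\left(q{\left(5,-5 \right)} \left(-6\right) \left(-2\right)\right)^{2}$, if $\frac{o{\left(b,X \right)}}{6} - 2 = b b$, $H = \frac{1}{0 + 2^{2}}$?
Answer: $2032567056$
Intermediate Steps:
$H = \frac{1}{4}$ ($H = \frac{1}{0 + 4} = \frac{1}{4} \approx 0.25$)
$o{\left(b,X \right)} = 12 + 6 b^{2}$ ($o{\left(b,X \right)} = 12 + 6 b b = 12 + 6 b^{2}$)
$q{\left(z,Y \right)} = 12 + Y + 6 Y^{4}$ ($q{\left(z,Y \right)} = Y + \left(12 + 6 \left(Y Y\right)^{2}\right) = Y + \left(12 + 6 \left(Y^{2}\right)^{2}\right) = Y + \left(12 + 6 Y^{4}\right) = 12 + Y + 6 Y^{4}$)
$\left(q{\left(5,-5 \right)} \left(-6\right) \left(-2\right)\right)^{2} = \left(\left(12 - 5 + 6 \left(-5\right)^{4}\right) \left(-6\right) \left(-2\right)\right)^{2} = \left(\left(12 - 5 + 6 \cdot 625\right) \left(-6\right) \left(-2\right)\right)^{2} = \left(\left(12 - 5 + 3750\right) \left(-6\right) \left(-2\right)\right)^{2} = \left(3757 \left(-6\right) \left(-2\right)\right)^{2} = \left(\left(-22542\right) \left(-2\right)\right)^{2} = 45084^{2} = 2032567056$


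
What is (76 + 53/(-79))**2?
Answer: 35414401/6241 ≈ 5674.5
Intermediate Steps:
(76 + 53/(-79))**2 = (76 + 53*(-1/79))**2 = (76 - 53/79)**2 = (5951/79)**2 = 35414401/6241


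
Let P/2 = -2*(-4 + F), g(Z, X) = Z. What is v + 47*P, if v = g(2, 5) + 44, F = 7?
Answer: -518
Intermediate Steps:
v = 46 (v = 2 + 44 = 46)
P = -12 (P = 2*(-2*(-4 + 7)) = 2*(-2*3) = 2*(-6) = -12)
v + 47*P = 46 + 47*(-12) = 46 - 564 = -518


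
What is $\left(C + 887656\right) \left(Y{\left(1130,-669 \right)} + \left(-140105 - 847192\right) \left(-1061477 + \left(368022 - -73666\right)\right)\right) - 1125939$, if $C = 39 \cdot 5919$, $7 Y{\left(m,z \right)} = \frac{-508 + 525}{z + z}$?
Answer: $\frac{6410334003046400767243}{9366} \approx 6.8443 \cdot 10^{17}$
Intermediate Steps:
$Y{\left(m,z \right)} = \frac{17}{14 z}$ ($Y{\left(m,z \right)} = \frac{\left(-508 + 525\right) \frac{1}{z + z}}{7} = \frac{17 \frac{1}{2 z}}{7} = \frac{\frac{17}{2} \frac{1}{z}}{7} = \frac{17}{14 z}$)
$C = 230841$
$\left(C + 887656\right) \left(Y{\left(1130,-669 \right)} + \left(-140105 - 847192\right) \left(-1061477 + \left(368022 - -73666\right)\right)\right) - 1125939 = \left(230841 + 887656\right) \left(\frac{17}{14 \left(-669\right)} + \left(-140105 - 847192\right) \left(-1061477 + \left(368022 - -73666\right)\right)\right) - 1125939 = 1118497 \left(\frac{17}{14} \left(- \frac{1}{669}\right) - 987297 \left(-1061477 + \left(368022 + 73666\right)\right)\right) - 1125939 = 1118497 \left(- \frac{17}{9366} - 987297 \left(-1061477 + 441688\right)\right) - 1125939 = 1118497 \left(- \frac{17}{9366} - -611915820333\right) - 1125939 = 1118497 \left(- \frac{17}{9366} + 611915820333\right) - 1125939 = 1118497 \cdot \frac{5731203573238861}{9366} - 1125939 = \frac{6410334003056946311917}{9366} - 1125939 = \frac{6410334003046400767243}{9366}$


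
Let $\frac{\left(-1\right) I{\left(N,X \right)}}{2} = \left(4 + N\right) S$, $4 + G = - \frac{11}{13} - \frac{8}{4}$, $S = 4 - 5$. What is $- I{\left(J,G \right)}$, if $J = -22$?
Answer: $36$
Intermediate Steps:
$S = -1$
$G = - \frac{89}{13}$ ($G = -4 - \left(2 + \frac{11}{13}\right) = -4 - \frac{37}{13} = - \frac{89}{13} \approx -6.8462$)
$I{\left(N,X \right)} = 8 + 2 N$ ($I{\left(N,X \right)} = - 2 \left(4 + N\right) \left(-1\right) = - 2 \left(-4 - N\right) = 8 + 2 N$)
$- I{\left(J,G \right)} = - (8 + 2 \left(-22\right)) = - (8 - 44) = \left(-1\right) \left(-36\right) = 36$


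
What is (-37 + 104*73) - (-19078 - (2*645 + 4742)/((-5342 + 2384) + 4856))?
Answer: 1944441/73 ≈ 26636.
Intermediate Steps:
(-37 + 104*73) - (-19078 - (2*645 + 4742)/((-5342 + 2384) + 4856)) = (-37 + 7592) - (-19078 - (1290 + 4742)/(-2958 + 4856)) = 7555 - (-19078 - 6032/1898) = 7555 - (-19078 - 1*232/73) = 7555 - (-19078 - 232/73) = 7555 - 1*(-1392926/73) = 7555 + 1392926/73 = 1944441/73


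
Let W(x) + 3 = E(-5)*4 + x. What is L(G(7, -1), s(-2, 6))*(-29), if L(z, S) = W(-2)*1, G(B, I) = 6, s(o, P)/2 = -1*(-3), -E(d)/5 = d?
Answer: -2755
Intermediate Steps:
E(d) = -5*d
s(o, P) = 6 (s(o, P) = 2*(-1*(-3)) = 2*3 = 6)
W(x) = 97 + x (W(x) = -3 + (-5*(-5)*4 + x) = -3 + (25*4 + x) = -3 + (100 + x) = 97 + x)
L(z, S) = 95 (L(z, S) = (97 - 2)*1 = 95*1 = 95)
L(G(7, -1), s(-2, 6))*(-29) = 95*(-29) = -2755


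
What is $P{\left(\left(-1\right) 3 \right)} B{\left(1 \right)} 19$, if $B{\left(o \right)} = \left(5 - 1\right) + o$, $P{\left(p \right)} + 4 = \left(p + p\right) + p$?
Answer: $-1235$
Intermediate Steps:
$P{\left(p \right)} = -4 + 3 p$ ($P{\left(p \right)} = -4 + \left(\left(p + p\right) + p\right) = -4 + \left(2 p + p\right) = -4 + 3 p$)
$B{\left(o \right)} = 4 + o$
$P{\left(\left(-1\right) 3 \right)} B{\left(1 \right)} 19 = \left(-4 + 3 \left(\left(-1\right) 3\right)\right) \left(4 + 1\right) 19 = \left(-4 + 3 \left(-3\right)\right) 5 \cdot 19 = \left(-4 - 9\right) 5 \cdot 19 = \left(-13\right) 5 \cdot 19 = \left(-65\right) 19 = -1235$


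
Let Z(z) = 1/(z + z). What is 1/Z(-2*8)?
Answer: -32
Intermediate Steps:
Z(z) = 1/(2*z)
1/Z(-2*8) = 1/(1/(2*((-2*8)))) = 1/((½)/(-16)) = 1/((½)*(-1/16)) = 1/(-1/32) = -32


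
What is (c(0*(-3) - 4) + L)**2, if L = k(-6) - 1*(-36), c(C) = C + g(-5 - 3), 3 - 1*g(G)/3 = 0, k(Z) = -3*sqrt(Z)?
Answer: 1627 - 246*I*sqrt(6) ≈ 1627.0 - 602.57*I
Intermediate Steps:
g(G) = 9 (g(G) = 9 - 3*0 = 9 + 0 = 9)
c(C) = 9 + C (c(C) = C + 9 = 9 + C)
L = 36 - 3*I*sqrt(6) (L = -3*I*sqrt(6) - 1*(-36) = -3*I*sqrt(6) + 36 = 36 - 3*I*sqrt(6) ≈ 36.0 - 7.3485*I)
(c(0*(-3) - 4) + L)**2 = ((9 + (0*(-3) - 4)) + (36 - 3*I*sqrt(6)))**2 = ((9 + (0 - 4)) + (36 - 3*I*sqrt(6)))**2 = ((9 - 4) + (36 - 3*I*sqrt(6)))**2 = (5 + (36 - 3*I*sqrt(6)))**2 = (41 - 3*I*sqrt(6))**2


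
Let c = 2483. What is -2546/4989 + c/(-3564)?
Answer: -7153877/5926932 ≈ -1.2070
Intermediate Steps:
-2546/4989 + c/(-3564) = -2546/4989 + 2483/(-3564) = -2546*1/4989 + 2483*(-1/3564) = -2546/4989 - 2483/3564 = -7153877/5926932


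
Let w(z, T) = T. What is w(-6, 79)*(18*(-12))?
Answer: -17064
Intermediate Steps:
w(-6, 79)*(18*(-12)) = 79*(18*(-12)) = 79*(-216) = -17064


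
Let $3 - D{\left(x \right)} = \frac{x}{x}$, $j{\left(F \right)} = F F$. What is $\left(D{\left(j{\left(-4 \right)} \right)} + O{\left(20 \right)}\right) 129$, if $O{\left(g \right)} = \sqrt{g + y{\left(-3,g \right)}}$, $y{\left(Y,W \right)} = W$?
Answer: $258 + 258 \sqrt{10} \approx 1073.9$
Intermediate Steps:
$j{\left(F \right)} = F^{2}$
$D{\left(x \right)} = 2$ ($D{\left(x \right)} = 3 - \frac{x}{x} = 3 - 1 = 2$)
$O{\left(g \right)} = \sqrt{2} \sqrt{g}$ ($O{\left(g \right)} = \sqrt{g + g} = \sqrt{2 g} = \sqrt{2} \sqrt{g}$)
$\left(D{\left(j{\left(-4 \right)} \right)} + O{\left(20 \right)}\right) 129 = \left(2 + \sqrt{2} \sqrt{20}\right) 129 = \left(2 + \sqrt{2} \cdot 2 \sqrt{5}\right) 129 = \left(2 + 2 \sqrt{10}\right) 129 = 258 + 258 \sqrt{10}$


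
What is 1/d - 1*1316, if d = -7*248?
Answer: -2284577/1736 ≈ -1316.0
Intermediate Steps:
d = -1736
1/d - 1*1316 = 1/(-1736) - 1*1316 = -1/1736 - 1316 = -2284577/1736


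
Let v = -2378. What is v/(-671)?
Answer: 2378/671 ≈ 3.5440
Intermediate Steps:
v/(-671) = -2378/(-671) = -2378*(-1/671) = 2378/671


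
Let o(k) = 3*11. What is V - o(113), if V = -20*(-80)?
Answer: 1567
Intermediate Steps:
V = 1600
o(k) = 33
V - o(113) = 1600 - 1*33 = 1600 - 33 = 1567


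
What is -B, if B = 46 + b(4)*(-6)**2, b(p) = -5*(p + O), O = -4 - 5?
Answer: -946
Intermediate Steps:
O = -9
b(p) = 45 - 5*p (b(p) = -5*(p - 9) = -5*(-9 + p) = 45 - 5*p)
B = 946 (B = 46 + (45 - 5*4)*(-6)**2 = 46 + (45 - 20)*36 = 46 + 25*36 = 46 + 900 = 946)
-B = -1*946 = -946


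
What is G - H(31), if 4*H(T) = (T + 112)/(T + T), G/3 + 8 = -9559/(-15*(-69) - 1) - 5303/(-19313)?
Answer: -373881875/7261688 ≈ -51.487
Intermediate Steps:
G = -92423673/1815422 (G = -24 + 3*(-9559/(-15*(-69) - 1) - 5303/(-19313)) = -24 + 3*(-9559/(1035 - 1) - 5303*(-1/19313)) = -24 + 3*(-9559/1034 + 5303/19313) = -24 + 3*(-9559*1/1034 + 5303/19313) = -24 + 3*(-869/94 + 5303/19313) = -24 + 3*(-16284515/1815422) = -24 - 48853545/1815422 = -92423673/1815422 ≈ -50.910)
H(T) = (112 + T)/(8*T) (H(T) = ((T + 112)/(T + T))/4 = ((112 + T)/((2*T)))/4 = ((112 + T)*(1/(2*T)))/4 = ((112 + T)/(2*T))/4 = (112 + T)/(8*T))
G - H(31) = -92423673/1815422 - (112 + 31)/(8*31) = -92423673/1815422 - 143/(8*31) = -92423673/1815422 - 1*143/248 = -92423673/1815422 - 143/248 = -373881875/7261688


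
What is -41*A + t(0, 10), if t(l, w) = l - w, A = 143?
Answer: -5873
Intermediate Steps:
-41*A + t(0, 10) = -41*143 + (0 - 1*10) = -5863 + (0 - 10) = -5863 - 10 = -5873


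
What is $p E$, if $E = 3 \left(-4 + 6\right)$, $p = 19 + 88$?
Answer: $642$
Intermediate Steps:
$p = 107$
$E = 6$ ($E = 3 \cdot 2 = 6$)
$p E = 107 \cdot 6 = 642$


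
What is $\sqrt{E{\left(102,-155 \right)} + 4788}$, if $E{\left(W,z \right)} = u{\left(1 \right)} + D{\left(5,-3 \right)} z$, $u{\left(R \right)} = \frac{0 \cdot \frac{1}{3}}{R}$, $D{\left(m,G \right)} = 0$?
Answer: $6 \sqrt{133} \approx 69.195$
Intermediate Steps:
$u{\left(R \right)} = 0$ ($u{\left(R \right)} = \frac{0 \cdot \frac{1}{3}}{R} = \frac{0}{R} = 0$)
$E{\left(W,z \right)} = 0$ ($E{\left(W,z \right)} = 0 + 0 z = 0 + 0 = 0$)
$\sqrt{E{\left(102,-155 \right)} + 4788} = \sqrt{0 + 4788} = \sqrt{4788} = 6 \sqrt{133}$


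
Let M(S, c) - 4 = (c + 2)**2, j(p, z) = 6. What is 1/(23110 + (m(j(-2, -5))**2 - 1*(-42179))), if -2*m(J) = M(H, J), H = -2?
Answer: 1/66445 ≈ 1.5050e-5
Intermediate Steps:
M(S, c) = 4 + (2 + c)**2 (M(S, c) = 4 + (c + 2)**2 = 4 + (2 + c)**2)
m(J) = -2 - (2 + J)**2/2 (m(J) = -(4 + (2 + J)**2)/2 = -2 - (2 + J)**2/2)
1/(23110 + (m(j(-2, -5))**2 - 1*(-42179))) = 1/(23110 + ((-2 - (2 + 6)**2/2)**2 - 1*(-42179))) = 1/(23110 + ((-2 - 1/2*8**2)**2 + 42179)) = 1/(23110 + ((-2 - 1/2*64)**2 + 42179)) = 1/(23110 + ((-2 - 32)**2 + 42179)) = 1/(23110 + ((-34)**2 + 42179)) = 1/(23110 + (1156 + 42179)) = 1/(23110 + 43335) = 1/66445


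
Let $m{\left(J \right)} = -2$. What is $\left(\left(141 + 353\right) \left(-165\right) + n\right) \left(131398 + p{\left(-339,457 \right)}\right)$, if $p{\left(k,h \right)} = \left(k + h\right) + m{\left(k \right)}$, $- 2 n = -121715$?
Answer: $-2716092885$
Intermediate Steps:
$n = \frac{121715}{2}$ ($n = \left(- \frac{1}{2}\right) \left(-121715\right) = \frac{121715}{2} \approx 60858.0$)
$p{\left(k,h \right)} = -2 + h + k$ ($p{\left(k,h \right)} = \left(k + h\right) - 2 = \left(h + k\right) - 2 = -2 + h + k$)
$\left(\left(141 + 353\right) \left(-165\right) + n\right) \left(131398 + p{\left(-339,457 \right)}\right) = \left(\left(141 + 353\right) \left(-165\right) + \frac{121715}{2}\right) \left(131398 - -116\right) = \left(494 \left(-165\right) + \frac{121715}{2}\right) \left(131398 + 116\right) = \left(-81510 + \frac{121715}{2}\right) 131514 = \left(- \frac{41305}{2}\right) 131514 = -2716092885$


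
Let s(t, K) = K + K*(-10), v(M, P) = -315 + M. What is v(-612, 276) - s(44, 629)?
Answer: 4734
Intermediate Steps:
s(t, K) = -9*K (s(t, K) = K - 10*K = -9*K)
v(-612, 276) - s(44, 629) = (-315 - 612) - (-9)*629 = -927 - 1*(-5661) = -927 + 5661 = 4734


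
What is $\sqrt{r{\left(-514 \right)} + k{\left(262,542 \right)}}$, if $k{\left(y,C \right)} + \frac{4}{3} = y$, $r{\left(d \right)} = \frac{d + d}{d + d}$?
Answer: $\frac{\sqrt{2355}}{3} \approx 16.176$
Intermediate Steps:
$r{\left(d \right)} = 1$ ($r{\left(d \right)} = \frac{2 d}{2 d} = 2 d \frac{1}{2 d} = 1$)
$k{\left(y,C \right)} = - \frac{4}{3} + y$
$\sqrt{r{\left(-514 \right)} + k{\left(262,542 \right)}} = \sqrt{1 + \left(- \frac{4}{3} + 262\right)} = \sqrt{1 + \frac{782}{3}} = \sqrt{\frac{785}{3}} = \frac{\sqrt{2355}}{3}$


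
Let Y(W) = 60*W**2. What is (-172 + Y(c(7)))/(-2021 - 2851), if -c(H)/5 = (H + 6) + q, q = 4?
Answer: -7738/87 ≈ -88.943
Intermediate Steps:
c(H) = -50 - 5*H (c(H) = -5*((H + 6) + 4) = -5*((6 + H) + 4) = -5*(10 + H) = -50 - 5*H)
(-172 + Y(c(7)))/(-2021 - 2851) = (-172 + 60*(-50 - 5*7)**2)/(-2021 - 2851) = (-172 + 60*(-50 - 35)**2)/(-4872) = (-172 + 60*(-85)**2)*(-1/4872) = (-172 + 60*7225)*(-1/4872) = (-172 + 433500)*(-1/4872) = 433328*(-1/4872) = -7738/87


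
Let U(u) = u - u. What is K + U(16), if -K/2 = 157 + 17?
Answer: -348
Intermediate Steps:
K = -348 (K = -2*(157 + 17) = -2*174 = -348)
U(u) = 0
K + U(16) = -348 + 0 = -348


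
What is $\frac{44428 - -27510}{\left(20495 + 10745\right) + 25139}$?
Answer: $\frac{71938}{56379} \approx 1.276$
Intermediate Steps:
$\frac{44428 - -27510}{\left(20495 + 10745\right) + 25139} = \frac{44428 + 27510}{31240 + 25139} = \frac{71938}{56379}$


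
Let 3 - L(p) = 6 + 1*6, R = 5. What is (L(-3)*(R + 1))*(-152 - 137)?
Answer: 15606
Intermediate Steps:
L(p) = -9 (L(p) = 3 - (6 + 1*6) = 3 - (6 + 6) = 3 - 1*12 = 3 - 12 = -9)
(L(-3)*(R + 1))*(-152 - 137) = (-9*(5 + 1))*(-152 - 137) = -9*6*(-289) = -54*(-289) = 15606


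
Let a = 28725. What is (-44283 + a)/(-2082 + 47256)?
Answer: -2593/7529 ≈ -0.34440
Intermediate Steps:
(-44283 + a)/(-2082 + 47256) = (-44283 + 28725)/(-2082 + 47256) = -15558/45174 = -15558*1/45174 = -2593/7529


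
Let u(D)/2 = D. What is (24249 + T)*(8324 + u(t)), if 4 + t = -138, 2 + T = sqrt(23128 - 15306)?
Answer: 194945880 + 8040*sqrt(7822) ≈ 1.9566e+8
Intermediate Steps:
T = -2 + sqrt(7822) (T = -2 + sqrt(23128 - 15306) = -2 + sqrt(7822) ≈ 86.442)
t = -142 (t = -4 - 138 = -142)
u(D) = 2*D
(24249 + T)*(8324 + u(t)) = (24249 + (-2 + sqrt(7822)))*(8324 + 2*(-142)) = (24247 + sqrt(7822))*(8324 - 284) = (24247 + sqrt(7822))*8040 = 194945880 + 8040*sqrt(7822)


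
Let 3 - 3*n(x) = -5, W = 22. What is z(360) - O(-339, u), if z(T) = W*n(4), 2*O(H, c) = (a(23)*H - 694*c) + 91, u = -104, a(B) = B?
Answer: -96529/3 ≈ -32176.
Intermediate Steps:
n(x) = 8/3 (n(x) = 1 - 1/3*(-5) = 1 + 5/3 = 8/3)
O(H, c) = 91/2 - 347*c + 23*H/2 (O(H, c) = ((23*H - 694*c) + 91)/2 = ((-694*c + 23*H) + 91)/2 = (91 - 694*c + 23*H)/2 = 91/2 - 347*c + 23*H/2)
z(T) = 176/3 (z(T) = 22*(8/3) = 176/3)
z(360) - O(-339, u) = 176/3 - (91/2 - 347*(-104) + (23/2)*(-339)) = 176/3 - (91/2 + 36088 - 7797/2) = 176/3 - 1*32235 = 176/3 - 32235 = -96529/3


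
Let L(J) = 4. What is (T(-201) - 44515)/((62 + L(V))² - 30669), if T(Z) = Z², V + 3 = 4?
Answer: 4114/26313 ≈ 0.15635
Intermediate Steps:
V = 1 (V = -3 + 4 = 1)
(T(-201) - 44515)/((62 + L(V))² - 30669) = ((-201)² - 44515)/((62 + 4)² - 30669) = (40401 - 44515)/(66² - 30669) = -4114/(4356 - 30669) = -4114/(-26313) = -4114*(-1/26313) = 4114/26313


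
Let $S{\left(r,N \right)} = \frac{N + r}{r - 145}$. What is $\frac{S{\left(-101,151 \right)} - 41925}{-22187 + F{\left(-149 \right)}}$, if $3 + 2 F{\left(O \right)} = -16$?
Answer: $\frac{10313600}{5460339} \approx 1.8888$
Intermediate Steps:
$S{\left(r,N \right)} = \frac{N + r}{-145 + r}$
$F{\left(O \right)} = - \frac{19}{2}$ ($F{\left(O \right)} = - \frac{3}{2} + \frac{1}{2} \left(-16\right) = - \frac{3}{2} - 8 = - \frac{19}{2}$)
$\frac{S{\left(-101,151 \right)} - 41925}{-22187 + F{\left(-149 \right)}} = \frac{\frac{151 - 101}{-145 - 101} - 41925}{-22187 - \frac{19}{2}} = \frac{\frac{1}{-246} \cdot 50 - 41925}{- \frac{44393}{2}} = \left(\left(- \frac{1}{246}\right) 50 - 41925\right) \left(- \frac{2}{44393}\right) = \left(- \frac{25}{123} - 41925\right) \left(- \frac{2}{44393}\right) = \left(- \frac{5156800}{123}\right) \left(- \frac{2}{44393}\right) = \frac{10313600}{5460339}$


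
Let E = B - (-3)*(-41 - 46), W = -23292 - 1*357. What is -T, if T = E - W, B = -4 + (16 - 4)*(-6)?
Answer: -23312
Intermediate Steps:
W = -23649 (W = -23292 - 357 = -23649)
B = -76 (B = -4 + 12*(-6) = -4 - 72 = -76)
E = -337 (E = -76 - (-3)*(-41 - 46) = -76 - (-3)*(-87) = -76 - 1*261 = -76 - 261 = -337)
T = 23312 (T = -337 - 1*(-23649) = -337 + 23649 = 23312)
-T = -1*23312 = -23312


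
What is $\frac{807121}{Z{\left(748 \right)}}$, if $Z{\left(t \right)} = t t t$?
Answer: $\frac{807121}{418508992} \approx 0.0019286$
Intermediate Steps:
$Z{\left(t \right)} = t^{3}$ ($Z{\left(t \right)} = t^{2} t = t^{3}$)
$\frac{807121}{Z{\left(748 \right)}} = \frac{807121}{748^{3}} = \frac{807121}{418508992}$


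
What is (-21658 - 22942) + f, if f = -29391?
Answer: -73991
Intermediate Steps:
(-21658 - 22942) + f = (-21658 - 22942) - 29391 = -44600 - 29391 = -73991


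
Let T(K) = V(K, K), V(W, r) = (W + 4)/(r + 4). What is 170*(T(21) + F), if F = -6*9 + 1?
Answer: -8840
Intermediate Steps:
V(W, r) = (4 + W)/(4 + r)
T(K) = 1 (T(K) = (4 + K)/(4 + K) = 1)
F = -53 (F = -54 + 1 = -53)
170*(T(21) + F) = 170*(1 - 53) = 170*(-52) = -8840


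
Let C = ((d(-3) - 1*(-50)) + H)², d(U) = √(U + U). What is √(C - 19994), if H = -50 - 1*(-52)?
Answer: 2*√(-4324 + 26*I*√6) ≈ 0.96849 + 131.52*I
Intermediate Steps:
d(U) = √2*√U (d(U) = √(2*U) = √2*√U)
H = 2 (H = -50 + 52 = 2)
C = (52 + I*√6)² (C = ((√2*√(-3) - 1*(-50)) + 2)² = ((√2*(I*√3) + 50) + 2)² = ((I*√6 + 50) + 2)² = ((50 + I*√6) + 2)² = (52 + I*√6)² ≈ 2698.0 + 254.75*I)
√(C - 19994) = √((52 + I*√6)² - 19994) = √(-19994 + (52 + I*√6)²)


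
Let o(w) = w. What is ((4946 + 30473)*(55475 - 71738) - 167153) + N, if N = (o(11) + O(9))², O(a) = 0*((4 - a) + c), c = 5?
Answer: -576186229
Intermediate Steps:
O(a) = 0 (O(a) = 0*((4 - a) + 5) = 0*(9 - a) = 0)
N = 121 (N = (11 + 0)² = 11² = 121)
((4946 + 30473)*(55475 - 71738) - 167153) + N = ((4946 + 30473)*(55475 - 71738) - 167153) + 121 = (35419*(-16263) - 167153) + 121 = (-576019197 - 167153) + 121 = -576186350 + 121 = -576186229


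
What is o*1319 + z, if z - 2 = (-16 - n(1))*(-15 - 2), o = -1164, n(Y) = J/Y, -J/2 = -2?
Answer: -1534974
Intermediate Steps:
J = 4 (J = -2*(-2) = 4)
n(Y) = 4/Y
z = 342 (z = 2 + (-16 - 4/1)*(-15 - 2) = 2 + (-16 - 4)*(-17) = 2 - 20*(-17) = 2 + 340 = 342)
o*1319 + z = -1164*1319 + 342 = -1535316 + 342 = -1534974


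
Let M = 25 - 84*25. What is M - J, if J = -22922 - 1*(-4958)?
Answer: 15889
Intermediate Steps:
M = -2075 (M = 25 - 2100 = -2075)
J = -17964 (J = -22922 + 4958 = -17964)
M - J = -2075 - 1*(-17964) = -2075 + 17964 = 15889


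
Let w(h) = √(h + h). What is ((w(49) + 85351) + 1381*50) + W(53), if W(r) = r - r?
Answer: 154401 + 7*√2 ≈ 1.5441e+5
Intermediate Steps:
W(r) = 0
w(h) = √2*√h (w(h) = √(2*h) = √2*√h)
((w(49) + 85351) + 1381*50) + W(53) = ((√2*√49 + 85351) + 1381*50) + 0 = ((√2*7 + 85351) + 69050) + 0 = ((7*√2 + 85351) + 69050) + 0 = ((85351 + 7*√2) + 69050) + 0 = (154401 + 7*√2) + 0 = 154401 + 7*√2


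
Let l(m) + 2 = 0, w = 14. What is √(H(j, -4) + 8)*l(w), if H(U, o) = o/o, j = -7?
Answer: -6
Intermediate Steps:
H(U, o) = 1
l(m) = -2 (l(m) = -2 + 0 = -2)
√(H(j, -4) + 8)*l(w) = √(1 + 8)*(-2) = √9*(-2) = 3*(-2) = -6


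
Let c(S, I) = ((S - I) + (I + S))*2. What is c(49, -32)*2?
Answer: 392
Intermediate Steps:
c(S, I) = 4*S (c(S, I) = (2*S)*2 = 4*S)
c(49, -32)*2 = (4*49)*2 = 196*2 = 392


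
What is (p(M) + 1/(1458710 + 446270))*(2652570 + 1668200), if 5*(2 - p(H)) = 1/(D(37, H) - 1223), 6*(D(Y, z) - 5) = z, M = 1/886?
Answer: 10659811558138735011/1233453023726 ≈ 8.6423e+6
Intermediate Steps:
M = 1/886 ≈ 0.0011287
D(Y, z) = 5 + z/6
p(H) = 2 - 1/(5*(-1218 + H/6)) (p(H) = 2 - 1/(5*((5 + H/6) - 1223)) = 2 - 1/(5*(-1218 + H/6)))
(p(M) + 1/(1458710 + 446270))*(2652570 + 1668200) = (2*(-36543 + 5*(1/886))/(5*(-7308 + 1/886)) + 1/(1458710 + 446270))*(2652570 + 1668200) = (2*(-36543 + 5/886)/(5*(-6474887/886)) + 1/1904980)*4320770 = ((2/5)*(-886/6474887)*(-32377093/886) + 1/1904980)*4320770 = (64754186/32374435 + 1/1904980)*4320770 = (24671092324143/12334530237260)*4320770 = 10659811558138735011/1233453023726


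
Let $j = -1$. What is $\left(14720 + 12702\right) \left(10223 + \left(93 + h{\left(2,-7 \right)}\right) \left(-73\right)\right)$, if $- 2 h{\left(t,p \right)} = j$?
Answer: $93166245$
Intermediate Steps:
$h{\left(t,p \right)} = \frac{1}{2}$ ($h{\left(t,p \right)} = \left(- \frac{1}{2}\right) \left(-1\right) = \frac{1}{2}$)
$\left(14720 + 12702\right) \left(10223 + \left(93 + h{\left(2,-7 \right)}\right) \left(-73\right)\right) = \left(14720 + 12702\right) \left(10223 + \left(93 + \frac{1}{2}\right) \left(-73\right)\right) = 27422 \left(10223 + \frac{187}{2} \left(-73\right)\right) = 27422 \left(10223 - \frac{13651}{2}\right) = 27422 \cdot \frac{6795}{2} = 93166245$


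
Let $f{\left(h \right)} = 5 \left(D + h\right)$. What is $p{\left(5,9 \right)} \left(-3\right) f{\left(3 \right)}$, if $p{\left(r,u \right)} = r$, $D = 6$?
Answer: $-675$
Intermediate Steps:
$f{\left(h \right)} = 30 + 5 h$ ($f{\left(h \right)} = 5 \left(6 + h\right) = 30 + 5 h$)
$p{\left(5,9 \right)} \left(-3\right) f{\left(3 \right)} = 5 \left(-3\right) \left(30 + 5 \cdot 3\right) = - 15 \left(30 + 15\right) = \left(-15\right) 45 = -675$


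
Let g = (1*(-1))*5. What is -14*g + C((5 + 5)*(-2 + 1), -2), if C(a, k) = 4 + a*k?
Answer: 94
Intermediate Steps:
g = -5 (g = -1*5 = -5)
-14*g + C((5 + 5)*(-2 + 1), -2) = -14*(-5) + (4 + ((5 + 5)*(-2 + 1))*(-2)) = 70 + (4 + (10*(-1))*(-2)) = 70 + (4 - 10*(-2)) = 70 + (4 + 20) = 70 + 24 = 94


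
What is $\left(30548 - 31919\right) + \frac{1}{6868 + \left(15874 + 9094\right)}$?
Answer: $- \frac{43647155}{31836} \approx -1371.0$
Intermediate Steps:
$\left(30548 - 31919\right) + \frac{1}{6868 + \left(15874 + 9094\right)} = -1371 + \frac{1}{6868 + 24968} = -1371 + \frac{1}{31836} = - \frac{43647155}{31836}$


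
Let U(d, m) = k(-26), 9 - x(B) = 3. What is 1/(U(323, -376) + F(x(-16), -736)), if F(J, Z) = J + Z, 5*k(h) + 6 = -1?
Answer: -5/3657 ≈ -0.0013672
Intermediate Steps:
k(h) = -7/5 (k(h) = -6/5 + (1/5)*(-1) = -6/5 - 1/5 = -7/5)
x(B) = 6 (x(B) = 9 - 1*3 = 9 - 3 = 6)
U(d, m) = -7/5
1/(U(323, -376) + F(x(-16), -736)) = 1/(-7/5 + (6 - 736)) = 1/(-7/5 - 730) = 1/(-3657/5) = -5/3657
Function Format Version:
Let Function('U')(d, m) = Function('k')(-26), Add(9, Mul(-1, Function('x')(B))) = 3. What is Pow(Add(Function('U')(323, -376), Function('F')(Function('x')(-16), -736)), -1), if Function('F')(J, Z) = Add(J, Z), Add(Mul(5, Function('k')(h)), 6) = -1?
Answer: Rational(-5, 3657) ≈ -0.0013672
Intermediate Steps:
Function('k')(h) = Rational(-7, 5) (Function('k')(h) = Add(Rational(-6, 5), Mul(Rational(1, 5), -1)) = Add(Rational(-6, 5), Rational(-1, 5)) = Rational(-7, 5))
Function('x')(B) = 6 (Function('x')(B) = Add(9, Mul(-1, 3)) = Add(9, -3) = 6)
Function('U')(d, m) = Rational(-7, 5)
Pow(Add(Function('U')(323, -376), Function('F')(Function('x')(-16), -736)), -1) = Pow(Add(Rational(-7, 5), Add(6, -736)), -1) = Pow(Add(Rational(-7, 5), -730), -1) = Pow(Rational(-3657, 5), -1) = Rational(-5, 3657)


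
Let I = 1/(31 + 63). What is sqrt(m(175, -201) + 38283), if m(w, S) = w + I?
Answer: sqrt(339814982)/94 ≈ 196.11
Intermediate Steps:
I = 1/94 ≈ 0.010638
m(w, S) = 1/94 + w (m(w, S) = w + 1/94 = 1/94 + w)
sqrt(m(175, -201) + 38283) = sqrt((1/94 + 175) + 38283) = sqrt(16451/94 + 38283) = sqrt(3615053/94) = sqrt(339814982)/94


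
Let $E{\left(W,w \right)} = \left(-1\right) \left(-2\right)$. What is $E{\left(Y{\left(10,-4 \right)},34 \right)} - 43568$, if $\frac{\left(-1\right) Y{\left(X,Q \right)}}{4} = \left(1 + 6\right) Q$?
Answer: $-43566$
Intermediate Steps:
$Y{\left(X,Q \right)} = - 28 Q$ ($Y{\left(X,Q \right)} = - 4 \left(1 + 6\right) Q = - 4 \cdot 7 Q = - 28 Q$)
$E{\left(W,w \right)} = 2$
$E{\left(Y{\left(10,-4 \right)},34 \right)} - 43568 = 2 - 43568 = -43566$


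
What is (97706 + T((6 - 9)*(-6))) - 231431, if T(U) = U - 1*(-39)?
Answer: -133668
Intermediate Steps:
T(U) = 39 + U (T(U) = U + 39 = 39 + U)
(97706 + T((6 - 9)*(-6))) - 231431 = (97706 + (39 + (6 - 9)*(-6))) - 231431 = (97706 + (39 - 3*(-6))) - 231431 = (97706 + (39 + 18)) - 231431 = (97706 + 57) - 231431 = 97763 - 231431 = -133668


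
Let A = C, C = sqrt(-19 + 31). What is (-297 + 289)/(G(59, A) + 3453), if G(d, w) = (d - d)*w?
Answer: -8/3453 ≈ -0.0023168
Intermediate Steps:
C = 2*sqrt(3) (C = sqrt(12) = 2*sqrt(3) ≈ 3.4641)
A = 2*sqrt(3) ≈ 3.4641
G(d, w) = 0 (G(d, w) = 0*w = 0)
(-297 + 289)/(G(59, A) + 3453) = (-297 + 289)/(0 + 3453) = -8/3453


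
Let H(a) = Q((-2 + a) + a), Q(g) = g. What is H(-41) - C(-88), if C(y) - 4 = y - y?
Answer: -88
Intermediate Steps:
C(y) = 4 (C(y) = 4 + (y - y) = 4 + 0 = 4)
H(a) = -2 + 2*a (H(a) = (-2 + a) + a = -2 + 2*a)
H(-41) - C(-88) = (-2 + 2*(-41)) - 1*4 = (-2 - 82) - 4 = -84 - 4 = -88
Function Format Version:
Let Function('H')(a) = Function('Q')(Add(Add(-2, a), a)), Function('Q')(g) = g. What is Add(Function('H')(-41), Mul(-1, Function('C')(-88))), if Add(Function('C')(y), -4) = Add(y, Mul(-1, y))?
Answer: -88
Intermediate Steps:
Function('C')(y) = 4 (Function('C')(y) = Add(4, Add(y, Mul(-1, y))) = Add(4, 0) = 4)
Function('H')(a) = Add(-2, Mul(2, a)) (Function('H')(a) = Add(Add(-2, a), a) = Add(-2, Mul(2, a)))
Add(Function('H')(-41), Mul(-1, Function('C')(-88))) = Add(Add(-2, Mul(2, -41)), Mul(-1, 4)) = Add(Add(-2, -82), -4) = Add(-84, -4) = -88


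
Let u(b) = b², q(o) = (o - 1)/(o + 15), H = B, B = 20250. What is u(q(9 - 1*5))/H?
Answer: 1/812250 ≈ 1.2311e-6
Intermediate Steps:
H = 20250
q(o) = (-1 + o)/(15 + o)
u(q(9 - 1*5))/H = ((-1 + (9 - 1*5))/(15 + (9 - 1*5)))²/20250 = ((-1 + (9 - 5))/(15 + (9 - 5)))²*(1/20250) = ((-1 + 4)/(15 + 4))²*(1/20250) = (3/19)²*(1/20250) = (9/361)*(1/20250) = 1/812250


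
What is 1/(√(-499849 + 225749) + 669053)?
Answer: 669053/447632190909 - 10*I*√2741/447632190909 ≈ 1.4946e-6 - 1.1696e-9*I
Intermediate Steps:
1/(√(-499849 + 225749) + 669053) = 1/(√(-274100) + 669053) = 1/(10*I*√2741 + 669053) = 1/(669053 + 10*I*√2741)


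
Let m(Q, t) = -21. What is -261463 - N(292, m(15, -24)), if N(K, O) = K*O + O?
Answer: -255310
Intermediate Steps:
N(K, O) = O + K*O
-261463 - N(292, m(15, -24)) = -261463 - (-21)*(1 + 292) = -261463 - (-21)*293 = -261463 - 1*(-6153) = -261463 + 6153 = -255310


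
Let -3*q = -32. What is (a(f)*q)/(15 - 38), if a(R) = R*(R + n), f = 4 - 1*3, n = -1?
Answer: 0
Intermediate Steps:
f = 1 (f = 4 - 3 = 1)
q = 32/3 (q = -⅓*(-32) = 32/3 ≈ 10.667)
a(R) = R*(-1 + R) (a(R) = R*(R - 1) = R*(-1 + R))
(a(f)*q)/(15 - 38) = ((1*(-1 + 1))*(32/3))/(15 - 38) = ((1*0)*(32/3))/(-23) = (0*(32/3))*(-1/23) = 0*(-1/23) = 0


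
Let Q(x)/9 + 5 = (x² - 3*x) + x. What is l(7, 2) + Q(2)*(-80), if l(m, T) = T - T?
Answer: 3600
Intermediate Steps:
l(m, T) = 0
Q(x) = -45 - 18*x + 9*x² (Q(x) = -45 + 9*((x² - 3*x) + x) = -45 + 9*(x² - 2*x) = -45 + (-18*x + 9*x²) = -45 - 18*x + 9*x²)
l(7, 2) + Q(2)*(-80) = 0 + (-45 - 18*2 + 9*2²)*(-80) = 0 + (-45 - 36 + 9*4)*(-80) = 0 + (-45 - 36 + 36)*(-80) = 0 - 45*(-80) = 0 + 3600 = 3600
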